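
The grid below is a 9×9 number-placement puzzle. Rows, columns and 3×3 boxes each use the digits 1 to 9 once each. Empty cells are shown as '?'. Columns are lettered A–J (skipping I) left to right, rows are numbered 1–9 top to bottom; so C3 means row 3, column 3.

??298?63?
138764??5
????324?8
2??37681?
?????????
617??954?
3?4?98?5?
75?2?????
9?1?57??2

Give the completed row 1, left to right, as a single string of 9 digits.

A3 = 5: row 3 has {2,3,4,8}; col 1 has {1,2,3,6,7,9}; box has {1,2,3,8} → only 5 remains.
D3 = 1: row 3 has {2,3,4,5,8}; col 4 has {2,3,7,9}; box has {2,3,4,6,7,8,9} → only 1 remains.
J4 = 9: row 4 has {1,2,3,6,7,8}; col 9 has {2,5,8}; box has {1,4,5,8} → only 9 remains.
D6 = 8: row 6 has {1,4,5,6,7,9}; col 4 has {1,2,3,7,9}; box has {3,6,7,9} → only 8 remains.
E6 = 2: row 6 has {1,4,5,6,7,8,9}; col 5 has {3,5,6,7,8,9}; box has {3,6,7,8,9} → only 2 remains.
J6 = 3: row 6 has {1,2,4,5,6,7,8,9}; col 9 has {2,5,8,9}; box has {1,4,5,8,9} → only 3 remains.
D7 = 6: row 7 has {3,4,5,8,9}; col 4 has {1,2,3,7,8,9}; box has {2,5,7,8,9} → only 6 remains.
C8 = 6: row 8 has {2,5,7}; col 3 has {1,2,4,7,8}; box has {1,3,4,5,7,9} → only 6 remains.
B9 = 8: row 9 has {1,2,5,7,9}; col 2 has {1,3,5}; box has {1,3,4,5,6,7,9} → only 8 remains.
D9 = 4: row 9 has {1,2,5,7,8,9}; col 4 has {1,2,3,6,7,8,9}; box has {2,5,6,7,8,9} → only 4 remains.
G9 = 3: row 9 has {1,2,4,5,7,8,9}; col 7 has {4,5,6,8}; box has {2,5} → only 3 remains.
H9 = 6: row 9 has {1,2,3,4,5,7,8,9}; col 8 has {1,3,4,5}; box has {2,3,5} → only 6 remains.
A1 = 4: row 1 has {2,3,6,8,9}; col 1 has {1,2,3,5,6,7,9}; box has {1,2,3,5,8} → only 4 remains.
B1 = 7: row 1 has {2,3,4,6,8,9}; col 2 has {1,3,5,8}; box has {1,2,3,4,5,8} → only 7 remains.
F1 = 5: row 1 has {2,3,4,6,7,8,9}; col 6 has {2,4,6,7,8,9}; box has {1,2,3,4,6,7,8,9} → only 5 remains.
J1 = 1: row 1 has {2,3,4,5,6,7,8,9}; col 9 has {2,3,5,8,9}; box has {3,4,5,6,8} → only 1 remains.

472985631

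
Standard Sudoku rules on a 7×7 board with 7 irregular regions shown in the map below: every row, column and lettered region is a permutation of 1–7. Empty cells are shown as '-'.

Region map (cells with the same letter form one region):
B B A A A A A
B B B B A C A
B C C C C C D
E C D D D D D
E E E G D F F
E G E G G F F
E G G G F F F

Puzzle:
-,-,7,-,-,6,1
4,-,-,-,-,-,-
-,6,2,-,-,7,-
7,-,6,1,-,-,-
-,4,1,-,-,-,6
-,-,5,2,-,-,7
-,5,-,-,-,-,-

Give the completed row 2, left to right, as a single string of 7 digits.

4736215

r2c3 = 3: row 2 has {4}; col 3 has {1,2,5,6,7}; region has {4} → only 3 remains.
r4c2 = 3: row 4 has {1,6,7}; col 2 has {4,5,6}; region has {2,6,7} → only 3 remains.
r6c2 = 1: row 6 has {2,5,7}; col 2 has {3,4,5,6}; region has {2,5} → only 1 remains.
r7c3 = 4: row 7 has {5}; col 3 has {1,2,3,5,6,7}; region has {1,2,5} → only 4 remains.
r1c2 = 2: row 1 has {1,6,7}; col 2 has {1,3,4,5,6}; region has {3,4} → only 2 remains.
r2c2 = 7: row 2 has {3,4}; col 2 has {1,2,3,4,5,6}; region has {2,3,4} → only 7 remains.
r1c1 = 5: row 1 has {1,2,6,7}; col 1 has {4,7}; region has {2,3,4,7} → only 5 remains.
r2c4 = 6: row 2 has {3,4,7}; col 4 has {1,2}; region has {2,3,4,5,7} → only 6 remains.
r3c1 = 1: row 3 has {2,6,7}; col 1 has {4,5,7}; region has {2,3,4,5,6,7} → only 1 remains.
r2c6 = 1: in row 2, 1 can only go here (every other open cell in that row sees a 1).
r3c7 = 3: in row 3, 3 can only go here (every other open cell in that row sees a 3).
r7c7 = 2: row 7 has {4,5}; col 7 has {1,3,6,7}; region has {6,7} → only 2 remains.
r2c7 = 5: row 2 has {1,3,4,6,7}; col 7 has {1,2,3,6,7}; region has {1,6,7} → only 5 remains.
r4c7 = 4: row 4 has {1,3,6,7}; col 7 has {1,2,3,5,6,7}; region has {1,3,6} → only 4 remains.
r7c6 = 3: row 7 has {2,4,5}; col 6 has {1,6,7}; region has {2,6,7} → only 3 remains.
r2c5 = 2: row 2 has {1,3,4,5,6,7}; col 5 has {}; region has {1,5,6,7} → only 2 remains.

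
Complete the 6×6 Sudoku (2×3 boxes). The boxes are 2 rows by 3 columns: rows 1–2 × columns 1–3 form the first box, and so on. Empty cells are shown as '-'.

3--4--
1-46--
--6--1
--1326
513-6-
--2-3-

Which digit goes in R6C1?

6

R1C3 = 5: row 1 has {3,4}; col 3 has {1,2,3,4,6}; box has {1,3,4} → only 5 remains.
R1C5 = 1: row 1 has {3,4,5}; col 5 has {2,3,6}; box has {4,6} → only 1 remains.
R1C6 = 2: row 1 has {1,3,4,5}; col 6 has {1,6}; box has {1,4,6} → only 2 remains.
R2C2 = 2: row 2 has {1,4,6}; col 2 has {1}; box has {1,3,4,5} → only 2 remains.
R2C5 = 5: row 2 has {1,2,4,6}; col 5 has {1,2,3,6}; box has {1,2,4,6} → only 5 remains.
R2C6 = 3: row 2 has {1,2,4,5,6}; col 6 has {1,2,6}; box has {1,2,4,5,6} → only 3 remains.
R3C4 = 5: row 3 has {1,6}; col 4 has {3,4,6}; box has {1,2,3,6} → only 5 remains.
R3C5 = 4: row 3 has {1,5,6}; col 5 has {1,2,3,5,6}; box has {1,2,3,5,6} → only 4 remains.
R4C1 = 4: row 4 has {1,2,3,6}; col 1 has {1,3,5}; box has {1,6} → only 4 remains.
R4C2 = 5: row 4 has {1,2,3,4,6}; col 2 has {1,2}; box has {1,4,6} → only 5 remains.
R5C4 = 2: row 5 has {1,3,5,6}; col 4 has {3,4,5,6}; box has {3,6} → only 2 remains.
R5C6 = 4: row 5 has {1,2,3,5,6}; col 6 has {1,2,3,6}; box has {2,3,6} → only 4 remains.
R6C1 = 6: row 6 has {2,3}; col 1 has {1,3,4,5}; box has {1,2,3,5} → only 6 remains.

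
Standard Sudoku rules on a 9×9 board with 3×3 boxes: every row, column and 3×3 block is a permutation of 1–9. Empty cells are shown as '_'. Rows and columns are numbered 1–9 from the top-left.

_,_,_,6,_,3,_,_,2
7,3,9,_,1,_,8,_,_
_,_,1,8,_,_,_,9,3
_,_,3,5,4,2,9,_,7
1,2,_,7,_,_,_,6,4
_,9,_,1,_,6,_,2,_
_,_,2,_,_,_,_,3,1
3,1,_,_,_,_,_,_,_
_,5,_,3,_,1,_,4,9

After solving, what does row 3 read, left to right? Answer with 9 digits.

row 2, column 8 = 5: row 2 has {1,3,7,8,9}; col 8 has {2,3,4,6,9}; box has {2,3,8,9} → only 5 remains.
row 2, column 9 = 6: row 2 has {1,3,5,7,8,9}; col 9 has {1,2,3,4,7,9}; box has {2,3,5,8,9} → only 6 remains.
row 2, column 6 = 4: row 2 has {1,3,5,6,7,8,9}; col 6 has {1,2,3,6}; box has {1,3,6,8} → only 4 remains.
row 2, column 4 = 2: row 2 has {1,3,4,5,6,7,8,9}; col 4 has {1,3,5,6,7,8}; box has {1,3,4,6,8} → only 2 remains.
row 1, column 5 = 9: in row 1, 9 can only go here (every other open cell in that row sees a 9).
row 3, column 1 = 2: in row 3, 2 can only go here (every other open cell in that row sees a 2).
row 3, column 2 = 6: in row 3, 6 can only go here (every other open cell in that row sees a 6).
row 4, column 2 = 8: row 4 has {2,3,4,5,7,9}; col 2 has {1,2,3,5,6,9}; box has {1,2,3,9} → only 8 remains.
row 4, column 8 = 1: row 4 has {2,3,4,5,7,8,9}; col 8 has {2,3,4,5,6,9}; box has {2,4,6,7,9} → only 1 remains.
row 5, column 3 = 5: row 5 has {1,2,4,6,7}; col 3 has {1,2,3,9}; box has {1,2,3,8,9} → only 5 remains.
row 5, column 7 = 3: row 5 has {1,2,4,5,6,7}; col 7 has {8,9}; box has {1,2,4,6,7,9} → only 3 remains.
row 6, column 1 = 4: row 6 has {1,2,6,9}; col 1 has {1,2,3,7}; box has {1,2,3,5,8,9} → only 4 remains.
row 6, column 3 = 7: row 6 has {1,2,4,6,9}; col 3 has {1,2,3,5,9}; box has {1,2,3,4,5,8,9} → only 7 remains.
row 6, column 7 = 5: row 6 has {1,2,4,6,7,9}; col 7 has {3,8,9}; box has {1,2,3,4,6,7,9} → only 5 remains.
row 6, column 9 = 8: row 6 has {1,2,4,5,6,7,9}; col 9 has {1,2,3,4,6,7,9}; box has {1,2,3,4,5,6,7,9} → only 8 remains.
row 8, column 9 = 5: row 8 has {1,3}; col 9 has {1,2,3,4,6,7,8,9}; box has {1,3,4,9} → only 5 remains.
row 1, column 2 = 4: row 1 has {2,3,6,9}; col 2 has {1,2,3,5,6,8,9}; box has {1,2,3,6,7,9} → only 4 remains.
row 1, column 3 = 8: row 1 has {2,3,4,6,9}; col 3 has {1,2,3,5,7,9}; box has {1,2,3,4,6,7,9} → only 8 remains.
row 1, column 8 = 7: row 1 has {2,3,4,6,8,9}; col 8 has {1,2,3,4,5,6,9}; box has {2,3,5,6,8,9} → only 7 remains.
row 3, column 7 = 4: row 3 has {1,2,3,6,8,9}; col 7 has {3,5,8,9}; box has {2,3,5,6,7,8,9} → only 4 remains.
row 4, column 1 = 6: row 4 has {1,2,3,4,5,7,8,9}; col 1 has {1,2,3,4,7}; box has {1,2,3,4,5,7,8,9} → only 6 remains.
row 5, column 5 = 8: row 5 has {1,2,3,4,5,6,7}; col 5 has {1,4,9}; box has {1,2,4,5,6,7} → only 8 remains.
row 5, column 6 = 9: row 5 has {1,2,3,4,5,6,7,8}; col 6 has {1,2,3,4,6}; box has {1,2,4,5,6,7,8} → only 9 remains.
row 6, column 5 = 3: row 6 has {1,2,4,5,6,7,8,9}; col 5 has {1,4,8,9}; box has {1,2,4,5,6,7,8,9} → only 3 remains.
row 7, column 2 = 7: row 7 has {1,2,3}; col 2 has {1,2,3,4,5,6,8,9}; box has {1,2,3,5} → only 7 remains.
row 7, column 7 = 6: row 7 has {1,2,3,7}; col 7 has {3,4,5,8,9}; box has {1,3,4,5,9} → only 6 remains.
row 8, column 8 = 8: row 8 has {1,3,5}; col 8 has {1,2,3,4,5,6,7,9}; box has {1,3,4,5,6,9} → only 8 remains.
row 9, column 1 = 8: row 9 has {1,3,4,5,9}; col 1 has {1,2,3,4,6,7}; box has {1,2,3,5,7} → only 8 remains.
row 9, column 3 = 6: row 9 has {1,3,4,5,8,9}; col 3 has {1,2,3,5,7,8,9}; box has {1,2,3,5,7,8} → only 6 remains.
row 1, column 1 = 5: row 1 has {2,3,4,6,7,8,9}; col 1 has {1,2,3,4,6,7,8}; box has {1,2,3,4,6,7,8,9} → only 5 remains.
row 1, column 7 = 1: row 1 has {2,3,4,5,6,7,8,9}; col 7 has {3,4,5,6,8,9}; box has {2,3,4,5,6,7,8,9} → only 1 remains.
row 7, column 1 = 9: row 7 has {1,2,3,6,7}; col 1 has {1,2,3,4,5,6,7,8}; box has {1,2,3,5,6,7,8} → only 9 remains.
row 7, column 4 = 4: row 7 has {1,2,3,6,7,9}; col 4 has {1,2,3,5,6,7,8}; box has {1,3} → only 4 remains.
row 7, column 5 = 5: row 7 has {1,2,3,4,6,7,9}; col 5 has {1,3,4,8,9}; box has {1,3,4} → only 5 remains.
row 7, column 6 = 8: row 7 has {1,2,3,4,5,6,7,9}; col 6 has {1,2,3,4,6,9}; box has {1,3,4,5} → only 8 remains.
row 8, column 3 = 4: row 8 has {1,3,5,8}; col 3 has {1,2,3,5,6,7,8,9}; box has {1,2,3,5,6,7,8,9} → only 4 remains.
row 8, column 4 = 9: row 8 has {1,3,4,5,8}; col 4 has {1,2,3,4,5,6,7,8}; box has {1,3,4,5,8} → only 9 remains.
row 8, column 6 = 7: row 8 has {1,3,4,5,8,9}; col 6 has {1,2,3,4,6,8,9}; box has {1,3,4,5,8,9} → only 7 remains.
row 8, column 7 = 2: row 8 has {1,3,4,5,7,8,9}; col 7 has {1,3,4,5,6,8,9}; box has {1,3,4,5,6,8,9} → only 2 remains.
row 9, column 5 = 2: row 9 has {1,3,4,5,6,8,9}; col 5 has {1,3,4,5,8,9}; box has {1,3,4,5,7,8,9} → only 2 remains.
row 9, column 7 = 7: row 9 has {1,2,3,4,5,6,8,9}; col 7 has {1,2,3,4,5,6,8,9}; box has {1,2,3,4,5,6,8,9} → only 7 remains.
row 3, column 5 = 7: row 3 has {1,2,3,4,6,8,9}; col 5 has {1,2,3,4,5,8,9}; box has {1,2,3,4,6,8,9} → only 7 remains.
row 3, column 6 = 5: row 3 has {1,2,3,4,6,7,8,9}; col 6 has {1,2,3,4,6,7,8,9}; box has {1,2,3,4,6,7,8,9} → only 5 remains.

261875493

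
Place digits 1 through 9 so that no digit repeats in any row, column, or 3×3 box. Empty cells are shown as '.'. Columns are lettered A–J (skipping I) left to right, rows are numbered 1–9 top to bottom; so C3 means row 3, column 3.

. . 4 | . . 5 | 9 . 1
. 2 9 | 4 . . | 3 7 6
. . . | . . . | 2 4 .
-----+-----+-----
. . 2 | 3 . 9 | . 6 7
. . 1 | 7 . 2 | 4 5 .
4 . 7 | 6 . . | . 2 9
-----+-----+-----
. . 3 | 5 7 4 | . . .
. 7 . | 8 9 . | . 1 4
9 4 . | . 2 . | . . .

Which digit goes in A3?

3

D1 = 2: row 1 has {1,4,5,9}; col 4 has {3,4,5,6,7,8}; box has {4,5} → only 2 remains.
H1 = 8: row 1 has {1,2,4,5,9}; col 8 has {1,2,4,5,6,7}; box has {1,2,3,4,6,7,9} → only 8 remains.
J3 = 5: row 3 has {2,4}; col 9 has {1,4,6,7,9}; box has {1,2,3,4,6,7,8,9} → only 5 remains.
E5 = 8: row 5 has {1,2,4,5,7}; col 5 has {2,7,9}; box has {2,3,6,7,9} → only 8 remains.
J5 = 3: row 5 has {1,2,4,5,7,8}; col 9 has {1,4,5,6,7,9}; box has {2,4,5,6,7,9} → only 3 remains.
F6 = 1: row 6 has {2,4,6,7,9}; col 6 has {2,4,5,9}; box has {2,3,6,7,8,9} → only 1 remains.
G6 = 8: row 6 has {1,2,4,6,7,9}; col 7 has {2,3,4,9}; box has {2,3,4,5,6,7,9} → only 8 remains.
G7 = 6: row 7 has {3,4,5,7}; col 7 has {2,3,4,8,9}; box has {1,4} → only 6 remains.
H7 = 9: row 7 has {3,4,5,6,7}; col 8 has {1,2,4,5,6,7,8}; box has {1,4,6} → only 9 remains.
G8 = 5: row 8 has {1,4,7,8,9}; col 7 has {2,3,4,6,8,9}; box has {1,4,6,9} → only 5 remains.
D9 = 1: row 9 has {2,4,9}; col 4 has {2,3,4,5,6,7,8}; box has {2,4,5,7,8,9} → only 1 remains.
G9 = 7: row 9 has {1,2,4,9}; col 7 has {2,3,4,5,6,8,9}; box has {1,4,5,6,9} → only 7 remains.
H9 = 3: row 9 has {1,2,4,7,9}; col 8 has {1,2,4,5,6,7,8,9}; box has {1,4,5,6,7,9} → only 3 remains.
J9 = 8: row 9 has {1,2,3,4,7,9}; col 9 has {1,3,4,5,6,7,9}; box has {1,3,4,5,6,7,9} → only 8 remains.
E2 = 1: row 2 has {2,3,4,6,7,9}; col 5 has {2,7,8,9}; box has {2,4,5} → only 1 remains.
F2 = 8: row 2 has {1,2,3,4,6,7,9}; col 6 has {1,2,4,5,9}; box has {1,2,4,5} → only 8 remains.
D3 = 9: row 3 has {2,4,5}; col 4 has {1,2,3,4,5,6,7,8}; box has {1,2,4,5,8} → only 9 remains.
G4 = 1: row 4 has {2,3,6,7,9}; col 7 has {2,3,4,5,6,7,8,9}; box has {2,3,4,5,6,7,8,9} → only 1 remains.
A5 = 6: row 5 has {1,2,3,4,5,7,8}; col 1 has {4,9}; box has {1,2,4,7} → only 6 remains.
B5 = 9: row 5 has {1,2,3,4,5,6,7,8}; col 2 has {2,4,7}; box has {1,2,4,6,7} → only 9 remains.
E6 = 5: row 6 has {1,2,4,6,7,8,9}; col 5 has {1,2,7,8,9}; box has {1,2,3,6,7,8,9} → only 5 remains.
J7 = 2: row 7 has {3,4,5,6,7,9}; col 9 has {1,3,4,5,6,7,8,9}; box has {1,3,4,5,6,7,8,9} → only 2 remains.
A8 = 2: row 8 has {1,4,5,7,8,9}; col 1 has {4,6,9}; box has {3,4,7,9} → only 2 remains.
C8 = 6: row 8 has {1,2,4,5,7,8,9}; col 3 has {1,2,3,4,7,9}; box has {2,3,4,7,9} → only 6 remains.
F8 = 3: row 8 has {1,2,4,5,6,7,8,9}; col 6 has {1,2,4,5,8,9}; box has {1,2,4,5,7,8,9} → only 3 remains.
C9 = 5: row 9 has {1,2,3,4,7,8,9}; col 3 has {1,2,3,4,6,7,9}; box has {2,3,4,6,7,9} → only 5 remains.
F9 = 6: row 9 has {1,2,3,4,5,7,8,9}; col 6 has {1,2,3,4,5,8,9}; box has {1,2,3,4,5,7,8,9} → only 6 remains.
A2 = 5: row 2 has {1,2,3,4,6,7,8,9}; col 1 has {2,4,6,9}; box has {2,4,9} → only 5 remains.
C3 = 8: row 3 has {2,4,5,9}; col 3 has {1,2,3,4,5,6,7,9}; box has {2,4,5,9} → only 8 remains.
F3 = 7: row 3 has {2,4,5,8,9}; col 6 has {1,2,3,4,5,6,8,9}; box has {1,2,4,5,8,9} → only 7 remains.
A4 = 8: row 4 has {1,2,3,6,7,9}; col 1 has {2,4,5,6,9}; box has {1,2,4,6,7,9} → only 8 remains.
B4 = 5: row 4 has {1,2,3,6,7,8,9}; col 2 has {2,4,7,9}; box has {1,2,4,6,7,8,9} → only 5 remains.
E4 = 4: row 4 has {1,2,3,5,6,7,8,9}; col 5 has {1,2,5,7,8,9}; box has {1,2,3,5,6,7,8,9} → only 4 remains.
B6 = 3: row 6 has {1,2,4,5,6,7,8,9}; col 2 has {2,4,5,7,9}; box has {1,2,4,5,6,7,8,9} → only 3 remains.
A7 = 1: row 7 has {2,3,4,5,6,7,9}; col 1 has {2,4,5,6,8,9}; box has {2,3,4,5,6,7,9} → only 1 remains.
B7 = 8: row 7 has {1,2,3,4,5,6,7,9}; col 2 has {2,3,4,5,7,9}; box has {1,2,3,4,5,6,7,9} → only 8 remains.
B1 = 6: row 1 has {1,2,4,5,8,9}; col 2 has {2,3,4,5,7,8,9}; box has {2,4,5,8,9} → only 6 remains.
E1 = 3: row 1 has {1,2,4,5,6,8,9}; col 5 has {1,2,4,5,7,8,9}; box has {1,2,4,5,7,8,9} → only 3 remains.
A3 = 3: row 3 has {2,4,5,7,8,9}; col 1 has {1,2,4,5,6,8,9}; box has {2,4,5,6,8,9} → only 3 remains.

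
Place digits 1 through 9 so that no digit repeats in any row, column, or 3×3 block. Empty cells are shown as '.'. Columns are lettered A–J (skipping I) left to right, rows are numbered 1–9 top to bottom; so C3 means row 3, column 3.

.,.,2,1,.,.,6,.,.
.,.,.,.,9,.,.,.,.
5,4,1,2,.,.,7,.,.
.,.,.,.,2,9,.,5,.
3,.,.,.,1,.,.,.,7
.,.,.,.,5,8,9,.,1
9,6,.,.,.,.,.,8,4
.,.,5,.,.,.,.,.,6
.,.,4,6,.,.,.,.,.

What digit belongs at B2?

3

D5 = 4: row 5 has {1,3,7}; col 4 has {1,2,6}; box has {1,2,5,8,9} → only 4 remains.
F5 = 6: row 5 has {1,3,4,7}; col 6 has {8,9}; box has {1,2,4,5,8,9} → only 6 remains.
H5 = 2: row 5 has {1,3,4,6,7}; col 8 has {5,8}; box has {1,5,7,9} → only 2 remains.
F3 = 3: row 3 has {1,2,4,5,7}; col 6 has {6,8,9}; box has {1,2,9} → only 3 remains.
H3 = 9: row 3 has {1,2,3,4,5,7}; col 8 has {2,5,8}; box has {6,7} → only 9 remains.
J3 = 8: row 3 has {1,2,3,4,5,7,9}; col 9 has {1,4,6,7}; box has {6,7,9} → only 8 remains.
J4 = 3: row 4 has {2,5,9}; col 9 has {1,4,6,7,8}; box has {1,2,5,7,9} → only 3 remains.
G5 = 8: row 5 has {1,2,3,4,6,7}; col 7 has {6,7,9}; box has {1,2,3,5,7,9} → only 8 remains.
J1 = 5: row 1 has {1,2,6}; col 9 has {1,3,4,6,7,8}; box has {6,7,8,9} → only 5 remains.
J2 = 2: row 2 has {9}; col 9 has {1,3,4,5,6,7,8}; box has {5,6,7,8,9} → only 2 remains.
E3 = 6: row 3 has {1,2,3,4,5,7,8,9}; col 5 has {1,2,5,9}; box has {1,2,3,9} → only 6 remains.
D4 = 7: row 4 has {2,3,5,9}; col 4 has {1,2,4,6}; box has {1,2,4,5,6,8,9} → only 7 remains.
G4 = 4: row 4 has {2,3,5,7,9}; col 7 has {6,7,8,9}; box has {1,2,3,5,7,8,9} → only 4 remains.
C5 = 9: row 5 has {1,2,3,4,6,7,8}; col 3 has {1,2,4,5}; box has {3} → only 9 remains.
D6 = 3: row 6 has {1,5,8,9}; col 4 has {1,2,4,6,7}; box has {1,2,4,5,6,7,8,9} → only 3 remains.
H6 = 6: row 6 has {1,3,5,8,9}; col 8 has {2,5,8,9}; box has {1,2,3,4,5,7,8,9} → only 6 remains.
D7 = 5: row 7 has {4,6,8,9}; col 4 has {1,2,3,4,6,7}; box has {6} → only 5 remains.
J9 = 9: row 9 has {4,6}; col 9 has {1,2,3,4,5,6,7,8}; box has {4,6,8} → only 9 remains.
D2 = 8: row 2 has {2,9}; col 4 has {1,2,3,4,5,6,7}; box has {1,2,3,6,9} → only 8 remains.
B5 = 5: row 5 has {1,2,3,4,6,7,8,9}; col 2 has {4,6}; box has {3,9} → only 5 remains.
C6 = 7: row 6 has {1,3,5,6,8,9}; col 3 has {1,2,4,5,9}; box has {3,5,9} → only 7 remains.
C7 = 3: row 7 has {4,5,6,8,9}; col 3 has {1,2,4,5,7,9}; box has {4,5,6,9} → only 3 remains.
E7 = 7: row 7 has {3,4,5,6,8,9}; col 5 has {1,2,5,6,9}; box has {5,6} → only 7 remains.
D8 = 9: row 8 has {5,6}; col 4 has {1,2,3,4,5,6,7,8}; box has {5,6,7} → only 9 remains.
E1 = 4: row 1 has {1,2,5,6}; col 5 has {1,2,5,6,7,9}; box has {1,2,3,6,8,9} → only 4 remains.
F1 = 7: row 1 has {1,2,4,5,6}; col 6 has {3,6,8,9}; box has {1,2,3,4,6,8,9} → only 7 remains.
H1 = 3: row 1 has {1,2,4,5,6,7}; col 8 has {2,5,6,8,9}; box has {2,5,6,7,8,9} → only 3 remains.
C2 = 6: row 2 has {2,8,9}; col 3 has {1,2,3,4,5,7,9}; box has {1,2,4,5} → only 6 remains.
F2 = 5: row 2 has {2,6,8,9}; col 6 has {3,6,7,8,9}; box has {1,2,3,4,6,7,8,9} → only 5 remains.
G2 = 1: row 2 has {2,5,6,8,9}; col 7 has {4,6,7,8,9}; box has {2,3,5,6,7,8,9} → only 1 remains.
H2 = 4: row 2 has {1,2,5,6,8,9}; col 8 has {2,3,5,6,8,9}; box has {1,2,3,5,6,7,8,9} → only 4 remains.
C4 = 8: row 4 has {2,3,4,5,7,9}; col 3 has {1,2,3,4,5,6,7,9}; box has {3,5,7,9} → only 8 remains.
B6 = 2: row 6 has {1,3,5,6,7,8,9}; col 2 has {4,5,6}; box has {3,5,7,8,9} → only 2 remains.
G7 = 2: row 7 has {3,4,5,6,7,8,9}; col 7 has {1,4,6,7,8,9}; box has {4,6,8,9} → only 2 remains.
G8 = 3: row 8 has {5,6,9}; col 7 has {1,2,4,6,7,8,9}; box has {2,4,6,8,9} → only 3 remains.
G9 = 5: row 9 has {4,6,9}; col 7 has {1,2,3,4,6,7,8,9}; box has {2,3,4,6,8,9} → only 5 remains.
A1 = 8: row 1 has {1,2,3,4,5,6,7}; col 1 has {3,5,9}; box has {1,2,4,5,6} → only 8 remains.
B1 = 9: row 1 has {1,2,3,4,5,6,7,8}; col 2 has {2,4,5,6}; box has {1,2,4,5,6,8} → only 9 remains.
A2 = 7: row 2 has {1,2,4,5,6,8,9}; col 1 has {3,5,8,9}; box has {1,2,4,5,6,8,9} → only 7 remains.
B2 = 3: row 2 has {1,2,4,5,6,7,8,9}; col 2 has {2,4,5,6,9}; box has {1,2,4,5,6,7,8,9} → only 3 remains.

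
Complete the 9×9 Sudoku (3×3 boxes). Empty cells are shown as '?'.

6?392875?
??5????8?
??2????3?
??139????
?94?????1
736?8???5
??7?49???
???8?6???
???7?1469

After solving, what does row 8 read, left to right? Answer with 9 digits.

149836527

r1c9 = 4: row 1 has {2,3,5,6,7,8,9}; col 9 has {1,5,9}; box has {3,5,7,8} → only 4 remains.
r3c9 = 6: row 3 has {2,3}; col 9 has {1,4,5,9}; box has {3,4,5,7,8} → only 6 remains.
r8c3 = 9: row 8 has {6,8}; col 3 has {1,2,3,4,5,6,7}; box has {7} → only 9 remains.
r9c3 = 8: row 9 has {1,4,6,7,9}; col 3 has {1,2,3,4,5,6,7,9}; box has {7,9} → only 8 remains.
r1c2 = 1: row 1 has {2,3,4,5,6,7,8,9}; col 2 has {3,9}; box has {2,3,5,6} → only 1 remains.
r2c9 = 2: row 2 has {5,8}; col 9 has {1,4,5,6,9}; box has {3,4,5,6,7,8} → only 2 remains.
r4c7 = 6: in row 4, 6 can only go here (every other open cell in that row sees a 6).
r5c7 = 3: in row 5, 3 can only go here (every other open cell in that row sees a 3).
r5c1 = 8: in row 5, 8 can only go here (every other open cell in that row sees an 8).
r3c2 = 8: in row 3, 8 can only go here (every other open cell in that row sees an 8).
r4c9 = 8: in row 4, 8 can only go here (every other open cell in that row sees an 8).
r7c9 = 3: row 7 has {4,7,9}; col 9 has {1,2,4,5,6,8,9}; box has {4,6,9} → only 3 remains.
r8c9 = 7: row 8 has {6,8,9}; col 9 has {1,2,3,4,5,6,8,9}; box has {3,4,6,9} → only 7 remains.
r6c4 = 1: in row 6, 1 can only go here (every other open cell in that row sees a 1).
r7c2 = 6: in row 7, 6 can only go here (every other open cell in that row sees a 6).
r7c7 = 8: in row 7, 8 can only go here (every other open cell in that row sees an 8).
r2c2 = 7: in column 2, 7 can only go here (every other open cell in that column sees a 7).
r8c2 = 4: in column 2, 4 can only go here (every other open cell in that column sees a 4).
r2c6 = 3: in column 6, 3 can only go here (every other open cell in that column sees a 3).
r8c7 = 5: in column 7, 5 can only go here (every other open cell in that column sees a 5).
r8c5 = 3: row 8 has {4,5,6,7,8,9}; col 5 has {2,4,8,9}; box has {1,4,6,7,8,9} → only 3 remains.
r9c5 = 5: row 9 has {1,4,6,7,8,9}; col 5 has {2,3,4,8,9}; box has {1,3,4,6,7,8,9} → only 5 remains.
r7c4 = 2: row 7 has {3,4,6,7,8,9}; col 4 has {1,3,7,8,9}; box has {1,3,4,5,6,7,8,9} → only 2 remains.
r7c8 = 1: row 7 has {2,3,4,6,7,8,9}; col 8 has {3,5,6,8}; box has {3,4,5,6,7,8,9} → only 1 remains.
r8c8 = 2: row 8 has {3,4,5,6,7,8,9}; col 8 has {1,3,5,6,8}; box has {1,3,4,5,6,7,8,9} → only 2 remains.
r9c2 = 2: row 9 has {1,4,5,6,7,8,9}; col 2 has {1,3,4,6,7,8,9}; box has {4,6,7,8,9} → only 2 remains.
r4c2 = 5: row 4 has {1,3,6,8,9}; col 2 has {1,2,3,4,6,7,8,9}; box has {1,3,4,6,7,8,9} → only 5 remains.
r5c8 = 7: row 5 has {1,3,4,8,9}; col 8 has {1,2,3,5,6,8}; box has {1,3,5,6,8} → only 7 remains.
r7c1 = 5: row 7 has {1,2,3,4,6,7,8,9}; col 1 has {6,7,8}; box has {2,4,6,7,8,9} → only 5 remains.
r8c1 = 1: row 8 has {2,3,4,5,6,7,8,9}; col 1 has {5,6,7,8}; box has {2,4,5,6,7,8,9} → only 1 remains.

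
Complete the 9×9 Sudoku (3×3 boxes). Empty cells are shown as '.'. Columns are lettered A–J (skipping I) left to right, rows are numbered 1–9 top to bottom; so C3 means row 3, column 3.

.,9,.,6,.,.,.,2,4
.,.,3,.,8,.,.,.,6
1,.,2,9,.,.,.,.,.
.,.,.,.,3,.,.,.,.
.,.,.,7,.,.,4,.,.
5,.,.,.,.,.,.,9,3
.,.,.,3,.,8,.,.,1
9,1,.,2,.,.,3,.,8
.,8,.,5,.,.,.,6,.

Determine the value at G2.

9

F1 = 3: in row 1, 3 can only go here (every other open cell in that row sees a 3).
F2 = 2: in row 2, 2 can only go here (every other open cell in that row sees a 2).
G2 = 9: in row 2, 9 can only go here (every other open cell in that row sees a 9).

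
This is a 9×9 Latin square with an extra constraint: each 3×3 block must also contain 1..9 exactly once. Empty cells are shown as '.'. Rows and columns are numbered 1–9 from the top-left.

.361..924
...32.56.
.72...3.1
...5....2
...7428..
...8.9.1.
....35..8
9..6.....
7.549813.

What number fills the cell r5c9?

r1c6 = 7 (sole candidate).
r2c6 = 4 (sole candidate).
r2c9 = 7 (sole candidate).
r3c4 = 9 (sole candidate).
r3c6 = 6 (sole candidate).
r3c8 = 8 (sole candidate).
r6c5 = 6 (sole candidate).
r7c4 = 2 (sole candidate).
r8c6 = 1 (sole candidate).
r8c9 = 5 (sole candidate).
r9c9 = 6 (sole candidate).
r3c5 = 5 (sole candidate).
r4c5 = 1 (sole candidate).
r4c6 = 3 (sole candidate).
r6c9 = 3 (sole candidate).
r8c5 = 7 (sole candidate).
r8c8 = 4 (sole candidate).
r9c2 = 2 (sole candidate).
r1c5 = 8 (sole candidate).
r3c1 = 4 (sole candidate).
r5c9 = 9: row 5 has {2,4,7,8}; col 9 has {1,2,3,4,5,6,7,8}; box has {1,2,3,8} → only 9 remains.

9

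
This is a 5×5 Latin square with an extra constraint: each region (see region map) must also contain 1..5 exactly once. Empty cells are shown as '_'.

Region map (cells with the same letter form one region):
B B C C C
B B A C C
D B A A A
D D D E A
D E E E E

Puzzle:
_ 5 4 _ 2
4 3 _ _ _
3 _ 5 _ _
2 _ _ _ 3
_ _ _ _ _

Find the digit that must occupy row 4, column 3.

1

row 1, column 1 = 1: row 1 has {2,4,5}; col 1 has {2,3,4}; region has {3,4,5} → only 1 remains.
row 1, column 4 = 3: row 1 has {1,2,4,5}; col 4 has {}; region has {2,4} → only 3 remains.
row 3, column 2 = 2: row 3 has {3,5}; col 2 has {3,5}; region has {1,3,4,5} → only 2 remains.
row 4, column 3 = 1: row 4 has {2,3}; col 3 has {4,5}; region has {2,3} → only 1 remains.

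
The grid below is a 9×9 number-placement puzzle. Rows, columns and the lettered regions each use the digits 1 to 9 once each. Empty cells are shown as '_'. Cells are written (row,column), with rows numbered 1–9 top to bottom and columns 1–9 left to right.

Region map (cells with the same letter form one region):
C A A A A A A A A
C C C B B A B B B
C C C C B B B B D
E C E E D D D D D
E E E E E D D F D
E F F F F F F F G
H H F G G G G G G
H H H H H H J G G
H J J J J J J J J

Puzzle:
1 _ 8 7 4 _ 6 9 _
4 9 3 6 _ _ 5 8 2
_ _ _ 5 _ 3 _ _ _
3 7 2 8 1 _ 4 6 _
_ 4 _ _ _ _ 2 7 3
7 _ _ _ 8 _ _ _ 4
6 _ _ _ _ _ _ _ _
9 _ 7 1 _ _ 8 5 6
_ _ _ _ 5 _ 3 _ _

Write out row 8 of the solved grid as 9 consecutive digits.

(1,9) = 5: row 1 has {1,4,6,7,8,9}; col 9 has {2,3,4,6}; region has {4,6,7,8,9} → only 5 remains.
(2,5) = 7: row 2 has {2,3,4,5,6,8,9}; col 5 has {1,4,5,8}; region has {2,3,5,6,8} → only 7 remains.
(2,6) = 1: row 2 has {2,3,4,5,6,7,8,9}; col 6 has {3}; region has {4,5,6,7,8,9} → only 1 remains.
(3,3) = 6: row 3 has {3,5}; col 3 has {2,3,7,8}; region has {1,3,4,5,7,9} → only 6 remains.
(3,5) = 9: row 3 has {3,5,6}; col 5 has {1,4,5,7,8}; region has {2,3,5,6,7,8} → only 9 remains.
(3,7) = 1: row 3 has {3,5,6,9}; col 7 has {2,3,4,5,6,8}; region has {2,3,5,6,7,8,9} → only 1 remains.
(3,8) = 4: row 3 has {1,3,5,6,9}; col 8 has {5,6,7,8,9}; region has {1,2,3,5,6,7,8,9} → only 4 remains.
(4,9) = 9: row 4 has {1,2,3,4,6,7,8}; col 9 has {2,3,4,5,6}; region has {1,2,3,4,6} → only 9 remains.
(5,1) = 5: row 5 has {2,3,4,7}; col 1 has {1,3,4,6,7,9}; region has {2,3,4,7,8} → only 5 remains.
(5,4) = 9: row 5 has {2,3,4,5,7}; col 4 has {1,5,6,7,8}; region has {2,3,4,5,7,8} → only 9 remains.
(5,5) = 6: row 5 has {2,3,4,5,7,9}; col 5 has {1,4,5,7,8,9}; region has {2,3,4,5,7,8,9} → only 6 remains.
(5,6) = 8: row 5 has {2,3,4,5,6,7,9}; col 6 has {1,3}; region has {1,2,3,4,6,9} → only 8 remains.
(6,7) = 9: row 6 has {4,7,8}; col 7 has {1,2,3,4,5,6,8}; region has {7,8} → only 9 remains.
(7,7) = 7: row 7 has {6}; col 7 has {1,2,3,4,5,6,8,9}; region has {4,5,6} → only 7 remains.
(1,6) = 2: row 1 has {1,4,5,6,7,8,9}; col 6 has {1,3,8}; region has {1,4,5,6,7,8,9} → only 2 remains.
(3,9) = 7: row 3 has {1,3,4,5,6,9}; col 9 has {2,3,4,5,6,9}; region has {1,2,3,4,6,8,9} → only 7 remains.
(4,6) = 5: row 4 has {1,2,3,4,6,7,8,9}; col 6 has {1,2,3,8}; region has {1,2,3,4,6,7,8,9} → only 5 remains.
(5,3) = 1: row 5 has {2,3,4,5,6,7,8,9}; col 3 has {2,3,6,7,8}; region has {2,3,4,5,6,7,8,9} → only 1 remains.
(6,3) = 5: row 6 has {4,7,8,9}; col 3 has {1,2,3,6,7,8}; region has {7,8,9} → only 5 remains.
(6,6) = 6: row 6 has {4,5,7,8,9}; col 6 has {1,2,3,5,8}; region has {5,7,8,9} → only 6 remains.
(7,3) = 4: row 7 has {6,7}; col 3 has {1,2,3,5,6,7,8}; region has {5,6,7,8,9} → only 4 remains.
(7,6) = 9: row 7 has {4,6,7}; col 6 has {1,2,3,5,6,8}; region has {4,5,6,7} → only 9 remains.
(8,6) = 4: row 8 has {1,5,6,7,8,9}; col 6 has {1,2,3,5,6,8,9}; region has {1,6,7,9} → only 4 remains.
(9,3) = 9: row 9 has {3,5}; col 3 has {1,2,3,4,5,6,7,8}; region has {3,5,8} → only 9 remains.
(9,6) = 7: row 9 has {3,5,9}; col 6 has {1,2,3,4,5,6,8,9}; region has {3,5,8,9} → only 7 remains.
(9,9) = 1: row 9 has {3,5,7,9}; col 9 has {2,3,4,5,6,7,9}; region has {3,5,7,8,9} → only 1 remains.
(1,2) = 3: row 1 has {1,2,4,5,6,7,8,9}; col 2 has {4,7,9}; region has {1,2,4,5,6,7,8,9} → only 3 remains.
(7,9) = 8: row 7 has {4,6,7,9}; col 9 has {1,2,3,4,5,6,7,9}; region has {4,5,6,7,9} → only 8 remains.
(8,2) = 2: row 8 has {1,4,5,6,7,8,9}; col 2 has {3,4,7,9}; region has {1,4,6,7,9} → only 2 remains.
(8,5) = 3: row 8 has {1,2,4,5,6,7,8,9}; col 5 has {1,4,5,6,7,8,9}; region has {1,2,4,6,7,9} → only 3 remains.

927134856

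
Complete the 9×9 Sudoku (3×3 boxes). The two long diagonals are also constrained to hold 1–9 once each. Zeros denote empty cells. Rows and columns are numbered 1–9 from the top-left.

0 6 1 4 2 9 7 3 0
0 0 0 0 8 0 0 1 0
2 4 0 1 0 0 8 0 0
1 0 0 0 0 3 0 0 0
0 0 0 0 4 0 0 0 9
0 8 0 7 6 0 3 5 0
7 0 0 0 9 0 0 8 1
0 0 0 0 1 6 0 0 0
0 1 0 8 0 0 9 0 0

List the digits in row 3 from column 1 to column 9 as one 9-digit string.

row 1, column 9 = 5 (sole candidate).
row 3, column 9 = 6: row 3 has {1,2,4,8}; col 9 has {1,5,9}; box has {1,3,5,7,8} → only 6 remains.
row 4, column 5 = 5 (sole candidate).
row 5, column 4 = 2 (sole candidate).
row 6, column 6 = 1 (sole candidate).
row 9, column 1 = 6 (sole candidate).
row 1, column 1 = 8 (sole candidate).
row 3, column 8 = 9: row 3 has {1,2,4,6,8}; col 8 has {1,3,5,8}; box has {1,3,5,6,7,8} → only 9 remains.
row 4, column 4 = 9 (sole candidate).
row 5, column 6 = 8 (sole candidate).
row 7, column 3 = 2 (sole candidate).
row 8, column 2 = 9 (sole candidate).
row 2, column 4 = 6 (hidden single in row 2).
row 4, column 9 = 8 (hidden single in row 4).
row 5, column 7 = 1 (hidden single in row 5).
row 6, column 9 = 2 (hidden single in row 6).
row 2, column 9 = 4 (sole candidate).
row 2, column 7 = 2 (sole candidate).
row 4, column 2 = 2 (hidden single in row 4).
row 7, column 6 = 4 (hidden single in row 7).
row 7, column 7 = 6 (hidden single in row 7).
row 4, column 7 = 4 (sole candidate).
row 8, column 7 = 5 (sole candidate).
row 8, column 4 = 3 (sole candidate).
row 8, column 9 = 7 (sole candidate).
row 9, column 5 = 7 (sole candidate).
row 9, column 9 = 3 (sole candidate).
row 3, column 5 = 3: row 3 has {1,2,4,6,8,9}; col 5 has {1,2,4,5,6,7,8,9}; box has {1,2,4,6,8,9} → only 3 remains.
row 7, column 4 = 5 (sole candidate).
row 8, column 1 = 4 (sole candidate).
row 8, column 3 = 8 (sole candidate).
row 8, column 8 = 2 (sole candidate).
row 9, column 3 = 5 (sole candidate).
row 9, column 6 = 2 (sole candidate).
row 9, column 8 = 4 (sole candidate).
row 3, column 3 = 7: row 3 has {1,2,3,4,6,8,9}; col 3 has {1,2,5,8}; box has {1,2,4,6,8}; main diagonal has {1,2,3,4,6,8,9} → only 7 remains.
row 3, column 6 = 5: row 3 has {1,2,3,4,6,7,8,9}; col 6 has {1,2,3,4,6,8,9}; box has {1,2,3,4,6,8,9} → only 5 remains.

247135896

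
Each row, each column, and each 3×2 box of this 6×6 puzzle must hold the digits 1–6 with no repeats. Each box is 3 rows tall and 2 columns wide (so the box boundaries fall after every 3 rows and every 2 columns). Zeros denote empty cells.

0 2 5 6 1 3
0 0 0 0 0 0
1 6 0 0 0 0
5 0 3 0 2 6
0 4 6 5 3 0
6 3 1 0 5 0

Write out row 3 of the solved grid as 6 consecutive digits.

162345

R1C1 = 4: row 1 has {1,2,3,5,6}; col 1 has {1,5,6}; box has {1,2,6} → only 4 remains.
R2C1 = 3: row 2 has {}; col 1 has {1,4,5,6}; box has {1,2,4,6} → only 3 remains.
R2C2 = 5: row 2 has {3}; col 2 has {2,3,4,6}; box has {1,2,3,4,6} → only 5 remains.
R3C5 = 4: row 3 has {1,6}; col 5 has {1,2,3,5}; box has {1,3} → only 4 remains.
R4C2 = 1: row 4 has {2,3,5,6}; col 2 has {2,3,4,5,6}; box has {3,4,5,6} → only 1 remains.
R4C4 = 4: row 4 has {1,2,3,5,6}; col 4 has {5,6}; box has {1,3,5,6} → only 4 remains.
R5C1 = 2: row 5 has {3,4,5,6}; col 1 has {1,3,4,5,6}; box has {1,3,4,5,6} → only 2 remains.
R5C6 = 1: row 5 has {2,3,4,5,6}; col 6 has {3,6}; box has {2,3,5,6} → only 1 remains.
R6C4 = 2: row 6 has {1,3,5,6}; col 4 has {4,5,6}; box has {1,3,4,5,6} → only 2 remains.
R6C6 = 4: row 6 has {1,2,3,5,6}; col 6 has {1,3,6}; box has {1,2,3,5,6} → only 4 remains.
R2C4 = 1: row 2 has {3,5}; col 4 has {2,4,5,6}; box has {5,6} → only 1 remains.
R2C5 = 6: row 2 has {1,3,5}; col 5 has {1,2,3,4,5}; box has {1,3,4} → only 6 remains.
R2C6 = 2: row 2 has {1,3,5,6}; col 6 has {1,3,4,6}; box has {1,3,4,6} → only 2 remains.
R3C3 = 2: row 3 has {1,4,6}; col 3 has {1,3,5,6}; box has {1,5,6} → only 2 remains.
R3C4 = 3: row 3 has {1,2,4,6}; col 4 has {1,2,4,5,6}; box has {1,2,5,6} → only 3 remains.
R3C6 = 5: row 3 has {1,2,3,4,6}; col 6 has {1,2,3,4,6}; box has {1,2,3,4,6} → only 5 remains.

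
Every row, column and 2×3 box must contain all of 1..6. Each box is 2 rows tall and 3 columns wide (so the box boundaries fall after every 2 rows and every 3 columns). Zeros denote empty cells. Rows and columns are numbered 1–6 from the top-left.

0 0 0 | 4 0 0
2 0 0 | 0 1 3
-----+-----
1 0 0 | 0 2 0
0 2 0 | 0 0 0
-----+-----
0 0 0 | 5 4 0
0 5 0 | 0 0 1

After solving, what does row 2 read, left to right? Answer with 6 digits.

row 2, column 4 = 6: row 2 has {1,2,3}; col 4 has {4,5}; box has {1,3,4} → only 6 remains.
row 3, column 4 = 3: row 3 has {1,2}; col 4 has {4,5,6}; box has {2} → only 3 remains.
row 4, column 4 = 1: row 4 has {2}; col 4 has {3,4,5,6}; box has {2,3} → only 1 remains.
row 6, column 4 = 2: row 6 has {1,5}; col 4 has {1,3,4,5,6}; box has {1,4,5} → only 2 remains.
row 1, column 5 = 5: row 1 has {4}; col 5 has {1,2,4}; box has {1,3,4,6} → only 5 remains.
row 1, column 6 = 2: row 1 has {4,5}; col 6 has {1,3}; box has {1,3,4,5,6} → only 2 remains.
row 2, column 2 = 4: row 2 has {1,2,3,6}; col 2 has {2,5}; box has {2} → only 4 remains.
row 2, column 3 = 5: row 2 has {1,2,3,4,6}; col 3 has {}; box has {2,4} → only 5 remains.

245613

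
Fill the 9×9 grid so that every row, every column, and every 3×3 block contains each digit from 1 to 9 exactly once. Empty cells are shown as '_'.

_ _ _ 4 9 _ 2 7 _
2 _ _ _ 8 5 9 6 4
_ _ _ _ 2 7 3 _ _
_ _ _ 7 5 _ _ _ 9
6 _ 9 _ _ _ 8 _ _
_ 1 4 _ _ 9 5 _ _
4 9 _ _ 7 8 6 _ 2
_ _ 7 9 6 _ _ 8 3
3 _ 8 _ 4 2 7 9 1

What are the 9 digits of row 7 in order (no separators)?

R4C1 = 8: row 4 has {5,7,9}; col 1 has {2,3,4,6}; box has {1,4,6,9} → only 8 remains.
R5C9 = 7: row 5 has {6,8,9}; col 9 has {1,2,3,4,9}; box has {5,8,9} → only 7 remains.
R6C1 = 7: row 6 has {1,4,5,9}; col 1 has {2,3,4,6,8}; box has {1,4,6,8,9} → only 7 remains.
R6C5 = 3: row 6 has {1,4,5,7,9}; col 5 has {2,4,5,6,7,8,9}; box has {5,7,9} → only 3 remains.
R6C8 = 2: row 6 has {1,3,4,5,7,9}; col 8 has {6,7,8,9}; box has {5,7,8,9} → only 2 remains.
R6C9 = 6: row 6 has {1,2,3,4,5,7,9}; col 9 has {1,2,3,4,7,9}; box has {2,5,7,8,9} → only 6 remains.
R7C8 = 5: row 7 has {2,4,6,7,8,9}; col 8 has {2,6,7,8,9}; box has {1,2,3,6,7,8,9} → only 5 remains.
R8C6 = 1: row 8 has {3,6,7,8,9}; col 6 has {2,5,7,8,9}; box has {2,4,6,7,8,9} → only 1 remains.
R8C7 = 4: row 8 has {1,3,6,7,8,9}; col 7 has {2,3,5,6,7,8,9}; box has {1,2,3,5,6,7,8,9} → only 4 remains.
R9C4 = 5: row 9 has {1,2,3,4,7,8,9}; col 4 has {4,7,9}; box has {1,2,4,6,7,8,9} → only 5 remains.
R3C8 = 1: row 3 has {2,3,7}; col 8 has {2,5,6,7,8,9}; box has {2,3,4,6,7,9} → only 1 remains.
R4C7 = 1: row 4 has {5,7,8,9}; col 7 has {2,3,4,5,6,7,8,9}; box has {2,5,6,7,8,9} → only 1 remains.
R5C5 = 1: row 5 has {6,7,8,9}; col 5 has {2,3,4,5,6,7,8,9}; box has {3,5,7,9} → only 1 remains.
R5C6 = 4: row 5 has {1,6,7,8,9}; col 6 has {1,2,5,7,8,9}; box has {1,3,5,7,9} → only 4 remains.
R5C8 = 3: row 5 has {1,4,6,7,8,9}; col 8 has {1,2,5,6,7,8,9}; box has {1,2,5,6,7,8,9} → only 3 remains.
R6C4 = 8: row 6 has {1,2,3,4,5,6,7,9}; col 4 has {4,5,7,9}; box has {1,3,4,5,7,9} → only 8 remains.
R7C3 = 1: row 7 has {2,4,5,6,7,8,9}; col 3 has {4,7,8,9}; box has {3,4,7,8,9} → only 1 remains.
R7C4 = 3: row 7 has {1,2,4,5,6,7,8,9}; col 4 has {4,5,7,8,9}; box has {1,2,4,5,6,7,8,9} → only 3 remains.

491378652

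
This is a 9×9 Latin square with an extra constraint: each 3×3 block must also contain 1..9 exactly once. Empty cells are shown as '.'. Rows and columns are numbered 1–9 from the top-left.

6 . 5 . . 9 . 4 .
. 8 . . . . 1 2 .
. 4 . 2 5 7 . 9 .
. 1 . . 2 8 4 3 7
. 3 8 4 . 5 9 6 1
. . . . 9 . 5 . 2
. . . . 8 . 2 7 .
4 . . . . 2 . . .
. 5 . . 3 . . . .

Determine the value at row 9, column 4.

7

row 1, column 5 = 1: row 1 has {4,5,6,9}; col 5 has {2,3,5,8,9}; box has {2,5,7,9} → only 1 remains.
row 4, column 4 = 6: row 4 has {1,2,3,4,7,8}; col 4 has {2,4}; box has {2,4,5,8,9} → only 6 remains.
row 5, column 5 = 7: row 5 has {1,3,4,5,6,8,9}; col 5 has {1,2,3,5,8,9}; box has {2,4,5,6,8,9} → only 7 remains.
row 6, column 1 = 7: row 6 has {2,5,9}; col 1 has {4,6}; box has {1,3,8} → only 7 remains.
row 6, column 2 = 6: row 6 has {2,5,7,9}; col 2 has {1,3,4,5,8}; box has {1,3,7,8} → only 6 remains.
row 6, column 3 = 4: row 6 has {2,5,6,7,9}; col 3 has {5,8}; box has {1,3,6,7,8} → only 4 remains.
row 6, column 8 = 8: row 6 has {2,4,5,6,7,9}; col 8 has {2,3,4,6,7,9}; box has {1,2,3,4,5,6,7,9} → only 8 remains.
row 7, column 2 = 9: row 7 has {2,7,8}; col 2 has {1,3,4,5,6,8}; box has {4,5} → only 9 remains.
row 8, column 2 = 7: row 8 has {2,4}; col 2 has {1,3,4,5,6,8,9}; box has {4,5,9} → only 7 remains.
row 8, column 5 = 6: row 8 has {2,4,7}; col 5 has {1,2,3,5,7,8,9}; box has {2,3,8} → only 6 remains.
row 9, column 8 = 1: row 9 has {3,5}; col 8 has {2,3,4,6,7,8,9}; box has {2,7} → only 1 remains.
row 1, column 2 = 2: row 1 has {1,4,5,6,9}; col 2 has {1,3,4,5,6,7,8,9}; box has {4,5,6,8} → only 2 remains.
row 2, column 4 = 3: row 2 has {1,2,8}; col 4 has {2,4,6}; box has {1,2,5,7,9} → only 3 remains.
row 2, column 5 = 4: row 2 has {1,2,3,8}; col 5 has {1,2,3,5,6,7,8,9}; box has {1,2,3,5,7,9} → only 4 remains.
row 2, column 6 = 6: row 2 has {1,2,3,4,8}; col 6 has {2,5,7,8,9}; box has {1,2,3,4,5,7,9} → only 6 remains.
row 2, column 9 = 5: row 2 has {1,2,3,4,6,8}; col 9 has {1,2,7}; box has {1,2,4,9} → only 5 remains.
row 4, column 3 = 9: row 4 has {1,2,3,4,6,7,8}; col 3 has {4,5,8}; box has {1,3,4,6,7,8} → only 9 remains.
row 5, column 1 = 2: row 5 has {1,3,4,5,6,7,8,9}; col 1 has {4,6,7}; box has {1,3,4,6,7,8,9} → only 2 remains.
row 6, column 4 = 1: row 6 has {2,4,5,6,7,8,9}; col 4 has {2,3,4,6}; box has {2,4,5,6,7,8,9} → only 1 remains.
row 6, column 6 = 3: row 6 has {1,2,4,5,6,7,8,9}; col 6 has {2,5,6,7,8,9}; box has {1,2,4,5,6,7,8,9} → only 3 remains.
row 7, column 4 = 5: row 7 has {2,7,8,9}; col 4 has {1,2,3,4,6}; box has {2,3,6,8} → only 5 remains.
row 8, column 4 = 9: row 8 has {2,4,6,7}; col 4 has {1,2,3,4,5,6}; box has {2,3,5,6,8} → only 9 remains.
row 8, column 8 = 5: row 8 has {2,4,6,7,9}; col 8 has {1,2,3,4,6,7,8,9}; box has {1,2,7} → only 5 remains.
row 9, column 1 = 8: row 9 has {1,3,5}; col 1 has {2,4,6,7}; box has {4,5,7,9} → only 8 remains.
row 9, column 4 = 7: row 9 has {1,3,5,8}; col 4 has {1,2,3,4,5,6,9}; box has {2,3,5,6,8,9} → only 7 remains.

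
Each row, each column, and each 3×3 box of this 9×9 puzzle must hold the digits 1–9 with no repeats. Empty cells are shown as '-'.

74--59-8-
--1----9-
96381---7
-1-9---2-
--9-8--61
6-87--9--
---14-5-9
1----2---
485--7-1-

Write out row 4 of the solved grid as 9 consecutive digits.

514936728

r1c3 = 2 (sole candidate).
r2c2 = 5 (sole candidate).
r3c6 = 4 (sole candidate).
r3c7 = 2 (sole candidate).
r3c8 = 5 (sole candidate).
r2c1 = 8 (sole candidate).
r1c7 = 1 (hidden single in row 1).
r2c5 = 7 (hidden single in row 2).
r2c4 = 2 (hidden single in row 2).
r6c6 = 1 (hidden single in row 6).
r6c9 = 5 (hidden single in row 6).
r6c8 = 4 (hidden single in row 6).
r4c3 = 4: in row 4, 4 can only go here (every other open cell in that row sees a 4).
r4c7 = 7: in row 4, 7 can only go here (every other open cell in that row sees a 7).
r5c7 = 3 (sole candidate).
r9c7 = 6 (sole candidate).
r2c7 = 4 (sole candidate).
r4c9 = 8: row 4 has {1,2,4,7,9}; col 9 has {1,5,7,9}; box has {1,2,3,4,5,6,7,9} → only 8 remains.
r5c6 = 5 (sole candidate).
r8c7 = 8 (sole candidate).
r9c4 = 3 (sole candidate).
r9c5 = 9 (sole candidate).
r9c9 = 2 (sole candidate).
r1c4 = 6 (sole candidate).
r1c9 = 3 (sole candidate).
r2c6 = 3 (sole candidate).
r2c9 = 6 (sole candidate).
r4c6 = 6: row 4 has {1,2,4,7,8,9}; col 6 has {1,2,3,4,5,7,9}; box has {1,5,7,8,9} → only 6 remains.
r5c1 = 2 (sole candidate).
r5c2 = 7 (sole candidate).
r5c4 = 4 (sole candidate).
r6c2 = 3 (sole candidate).
r6c5 = 2 (sole candidate).
r7c1 = 3 (sole candidate).
r7c2 = 2 (sole candidate).
r7c6 = 8 (sole candidate).
r7c8 = 7 (sole candidate).
r8c2 = 9 (sole candidate).
r8c4 = 5 (sole candidate).
r8c5 = 6 (sole candidate).
r8c8 = 3 (sole candidate).
r8c9 = 4 (sole candidate).
r4c1 = 5: row 4 has {1,2,4,6,7,8,9}; col 1 has {1,2,3,4,6,7,8,9}; box has {1,2,3,4,6,7,8,9} → only 5 remains.
r4c5 = 3: row 4 has {1,2,4,5,6,7,8,9}; col 5 has {1,2,4,5,6,7,8,9}; box has {1,2,4,5,6,7,8,9} → only 3 remains.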